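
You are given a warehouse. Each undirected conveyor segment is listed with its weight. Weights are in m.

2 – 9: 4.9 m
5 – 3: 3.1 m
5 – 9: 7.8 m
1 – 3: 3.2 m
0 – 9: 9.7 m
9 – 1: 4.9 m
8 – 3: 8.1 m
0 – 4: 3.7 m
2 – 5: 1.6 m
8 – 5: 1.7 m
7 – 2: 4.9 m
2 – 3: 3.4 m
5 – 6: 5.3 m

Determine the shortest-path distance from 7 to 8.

Enumerating some paths:
7 - 2 - 3 - 8: 4.9+3.4+8.1 = 16.4
7 - 2 - 5 - 8: 4.9+1.6+1.7 = 8.2
7 - 2 - 3 - 5 - 8: 4.9+3.4+3.1+1.7 = 13.1
The minimum is 8.2 m via 7 - 2 - 5 - 8.

8.2 m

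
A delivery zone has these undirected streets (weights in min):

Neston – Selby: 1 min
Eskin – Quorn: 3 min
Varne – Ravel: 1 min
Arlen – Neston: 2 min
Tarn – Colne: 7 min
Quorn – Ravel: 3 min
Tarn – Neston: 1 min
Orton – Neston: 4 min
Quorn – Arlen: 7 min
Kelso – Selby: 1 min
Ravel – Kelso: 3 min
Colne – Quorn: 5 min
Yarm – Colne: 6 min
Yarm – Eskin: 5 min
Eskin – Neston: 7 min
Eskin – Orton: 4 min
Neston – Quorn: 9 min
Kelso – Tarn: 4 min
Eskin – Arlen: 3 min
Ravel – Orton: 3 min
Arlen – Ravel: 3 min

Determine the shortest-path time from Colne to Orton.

11 min

Shortest distances from Colne:
Colne: 0
Quorn: 5  (via Colne)
Yarm: 6  (via Colne)
Tarn: 7  (via Colne)
Eskin: 8  (via Quorn)
Ravel: 8  (via Quorn)
Neston: 8  (via Tarn)
Selby: 9  (via Neston)
Varne: 9  (via Ravel)
Kelso: 10  (via Selby)
Arlen: 10  (via Neston)
Orton: 11  (via Ravel)
Shortest route: Colne–Quorn–Ravel–Orton = 11 min.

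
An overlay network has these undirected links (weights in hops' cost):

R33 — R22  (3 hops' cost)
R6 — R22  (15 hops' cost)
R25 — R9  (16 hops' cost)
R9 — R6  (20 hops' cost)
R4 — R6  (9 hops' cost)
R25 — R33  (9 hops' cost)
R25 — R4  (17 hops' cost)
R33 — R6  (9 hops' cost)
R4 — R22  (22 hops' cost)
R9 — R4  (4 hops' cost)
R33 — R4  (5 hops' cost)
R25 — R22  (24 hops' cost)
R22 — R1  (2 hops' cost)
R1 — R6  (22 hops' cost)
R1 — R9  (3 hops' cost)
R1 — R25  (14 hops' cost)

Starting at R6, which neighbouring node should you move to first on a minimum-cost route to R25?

R33

Candidate routes:
R6–R4–R33–R25: 9+5+9 = 23
R6–R33–R25: 9+9 = 18
The minimum is 18 hops' cost via R6–R33–R25.
So from R6 the first move is to R33.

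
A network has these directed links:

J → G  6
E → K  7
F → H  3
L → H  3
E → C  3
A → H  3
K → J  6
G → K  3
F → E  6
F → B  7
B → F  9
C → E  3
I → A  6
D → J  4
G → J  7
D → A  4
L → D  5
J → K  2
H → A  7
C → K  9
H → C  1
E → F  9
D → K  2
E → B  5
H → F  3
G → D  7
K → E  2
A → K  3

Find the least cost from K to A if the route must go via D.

Shortest K→D: K–J–G–D = 19
Best D to A: D–A costing 4
Total via D: 19 + 4 = 23.

23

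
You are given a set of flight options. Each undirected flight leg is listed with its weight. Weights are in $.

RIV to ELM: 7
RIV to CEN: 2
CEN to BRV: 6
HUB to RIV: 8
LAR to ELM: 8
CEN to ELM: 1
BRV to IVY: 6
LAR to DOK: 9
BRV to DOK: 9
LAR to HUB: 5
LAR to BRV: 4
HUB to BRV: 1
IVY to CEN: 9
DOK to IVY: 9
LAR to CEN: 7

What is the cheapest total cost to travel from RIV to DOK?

$17

Settle nodes by increasing distance from RIV:
RIV: 0
CEN: 2  (via RIV)
ELM: 3  (via CEN)
HUB: 8  (via RIV)
BRV: 8  (via CEN)
LAR: 9  (via CEN)
IVY: 11  (via CEN)
DOK: 17  (via BRV)
Shortest route: RIV → CEN → BRV → DOK = $17.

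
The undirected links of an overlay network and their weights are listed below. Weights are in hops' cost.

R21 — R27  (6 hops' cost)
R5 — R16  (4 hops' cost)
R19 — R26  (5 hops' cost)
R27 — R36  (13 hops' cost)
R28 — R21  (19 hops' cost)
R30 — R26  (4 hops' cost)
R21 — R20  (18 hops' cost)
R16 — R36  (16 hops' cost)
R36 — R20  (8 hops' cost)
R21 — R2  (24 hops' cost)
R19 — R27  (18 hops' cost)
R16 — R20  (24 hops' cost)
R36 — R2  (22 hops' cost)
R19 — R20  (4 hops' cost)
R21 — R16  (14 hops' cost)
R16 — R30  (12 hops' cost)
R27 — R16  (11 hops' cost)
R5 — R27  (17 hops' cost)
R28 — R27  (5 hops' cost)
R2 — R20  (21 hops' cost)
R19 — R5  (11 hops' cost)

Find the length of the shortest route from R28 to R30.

28 hops' cost

Shortest distances from R28:
R28: 0
R27: 5  (via R28)
R21: 11  (via R27)
R16: 16  (via R27)
R36: 18  (via R27)
R5: 20  (via R16)
R19: 23  (via R27)
R20: 26  (via R36)
R30: 28  (via R16)
Shortest route: R28 → R27 → R16 → R30 = 28 hops' cost.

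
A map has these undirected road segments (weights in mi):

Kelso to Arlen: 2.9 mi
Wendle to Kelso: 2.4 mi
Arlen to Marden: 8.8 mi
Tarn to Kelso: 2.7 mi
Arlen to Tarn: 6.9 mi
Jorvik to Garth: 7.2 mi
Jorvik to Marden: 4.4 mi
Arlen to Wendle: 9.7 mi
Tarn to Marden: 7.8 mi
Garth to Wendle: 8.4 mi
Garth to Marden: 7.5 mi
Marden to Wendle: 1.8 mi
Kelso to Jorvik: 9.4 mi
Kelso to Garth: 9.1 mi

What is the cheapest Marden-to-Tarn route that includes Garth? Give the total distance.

19.3 mi

Shortest Marden→Garth: Marden → Garth = 7.5
Shortest Garth→Tarn: Garth → Kelso → Tarn = 11.8
Total via Garth: 7.5 + 11.8 = 19.3 mi.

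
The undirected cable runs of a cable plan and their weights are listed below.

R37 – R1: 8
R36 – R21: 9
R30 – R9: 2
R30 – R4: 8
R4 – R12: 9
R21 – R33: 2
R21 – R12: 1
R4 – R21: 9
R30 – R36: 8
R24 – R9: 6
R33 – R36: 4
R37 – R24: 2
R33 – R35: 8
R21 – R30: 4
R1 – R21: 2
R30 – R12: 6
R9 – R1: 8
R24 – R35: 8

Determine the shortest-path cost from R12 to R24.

13

Running Dijkstra from R12:
R12: 0
R21: 1  (via R12)
R1: 3  (via R21)
R33: 3  (via R21)
R30: 5  (via R21)
R9: 7  (via R30)
R36: 7  (via R33)
R4: 9  (via R12)
R35: 11  (via R33)
R37: 11  (via R1)
R24: 13  (via R9)
Shortest route: R12–R21–R30–R9–R24 = 13.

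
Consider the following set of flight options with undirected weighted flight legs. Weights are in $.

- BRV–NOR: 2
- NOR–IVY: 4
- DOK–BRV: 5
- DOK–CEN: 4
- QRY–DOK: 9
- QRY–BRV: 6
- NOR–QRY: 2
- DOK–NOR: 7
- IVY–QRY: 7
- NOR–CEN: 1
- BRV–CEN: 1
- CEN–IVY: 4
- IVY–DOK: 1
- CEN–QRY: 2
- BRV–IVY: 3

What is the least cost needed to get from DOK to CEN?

$4

Settle nodes by increasing distance from DOK:
DOK: 0
IVY: 1  (via DOK)
BRV: 4  (via IVY)
CEN: 4  (via DOK)
Shortest route: DOK → CEN = $4.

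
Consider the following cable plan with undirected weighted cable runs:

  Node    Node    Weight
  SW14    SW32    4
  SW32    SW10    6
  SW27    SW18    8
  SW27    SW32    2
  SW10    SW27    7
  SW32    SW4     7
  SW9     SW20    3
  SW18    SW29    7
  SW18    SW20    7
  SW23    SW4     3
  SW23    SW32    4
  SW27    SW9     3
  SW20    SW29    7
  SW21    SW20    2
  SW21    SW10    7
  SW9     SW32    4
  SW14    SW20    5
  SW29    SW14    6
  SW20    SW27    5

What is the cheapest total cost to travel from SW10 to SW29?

Candidate routes:
SW10 - SW27 - SW20 - SW29: 7+5+7 = 19
SW10 - SW21 - SW20 - SW29: 7+2+7 = 16
Cheapest is SW10 - SW21 - SW20 - SW29 at 16.

16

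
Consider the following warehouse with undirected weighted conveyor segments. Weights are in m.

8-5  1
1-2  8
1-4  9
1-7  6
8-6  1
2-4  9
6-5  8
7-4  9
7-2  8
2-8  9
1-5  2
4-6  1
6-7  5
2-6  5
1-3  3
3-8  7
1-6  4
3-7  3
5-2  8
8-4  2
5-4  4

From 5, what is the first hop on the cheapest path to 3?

1

Enumerating some paths:
5 - 1 - 3: 2+3 = 5
5 - 8 - 6 - 1 - 3: 1+1+4+3 = 9
5 - 8 - 6 - 7 - 3: 1+1+5+3 = 10
5 - 8 - 3: 1+7 = 8
Cheapest is 5 - 1 - 3 at 5 m.
So from 5 the first move is to 1.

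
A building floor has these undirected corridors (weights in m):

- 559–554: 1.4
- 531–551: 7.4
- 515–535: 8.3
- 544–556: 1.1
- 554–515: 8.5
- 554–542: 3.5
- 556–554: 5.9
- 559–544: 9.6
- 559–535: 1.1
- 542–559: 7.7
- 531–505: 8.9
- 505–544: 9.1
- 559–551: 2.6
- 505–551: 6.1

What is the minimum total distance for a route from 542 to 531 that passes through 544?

Shortest 542→544: 542–554–556–544 = 10.5
Best 544 to 531: 544–505–531 costing 18
Total via 544: 10.5 + 18 = 28.5 m.

28.5 m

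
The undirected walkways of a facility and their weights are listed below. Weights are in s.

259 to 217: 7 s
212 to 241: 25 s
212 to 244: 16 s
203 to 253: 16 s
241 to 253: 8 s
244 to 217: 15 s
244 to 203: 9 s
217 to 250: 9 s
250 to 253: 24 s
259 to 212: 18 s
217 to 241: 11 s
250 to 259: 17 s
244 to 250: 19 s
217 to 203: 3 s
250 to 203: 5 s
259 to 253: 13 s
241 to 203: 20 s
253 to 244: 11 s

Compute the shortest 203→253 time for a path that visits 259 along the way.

23 s

Best 203 to 259: 203–217–259 costing 10
Shortest 259→253: 259–253 = 13
Total via 259: 10 + 13 = 23 s.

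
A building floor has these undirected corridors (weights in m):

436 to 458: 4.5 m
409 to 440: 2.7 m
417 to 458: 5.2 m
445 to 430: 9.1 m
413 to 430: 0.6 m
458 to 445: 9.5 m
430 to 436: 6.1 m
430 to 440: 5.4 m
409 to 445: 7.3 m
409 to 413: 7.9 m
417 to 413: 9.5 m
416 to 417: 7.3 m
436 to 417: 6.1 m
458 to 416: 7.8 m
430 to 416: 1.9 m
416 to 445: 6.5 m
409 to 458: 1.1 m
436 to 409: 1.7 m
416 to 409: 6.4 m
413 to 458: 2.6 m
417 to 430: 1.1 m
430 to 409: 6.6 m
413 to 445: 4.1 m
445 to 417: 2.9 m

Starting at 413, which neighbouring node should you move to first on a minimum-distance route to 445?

Compare a few routes:
413 - 430 - 417 - 445: 0.6+1.1+2.9 = 4.6
413 - 430 - 445: 0.6+9.1 = 9.7
413 - 430 - 416 - 445: 0.6+1.9+6.5 = 9
413 - 445: 4.1 = 4.1
The minimum is 4.1 m via 413 - 445.
So from 413 the first move is to 445.

445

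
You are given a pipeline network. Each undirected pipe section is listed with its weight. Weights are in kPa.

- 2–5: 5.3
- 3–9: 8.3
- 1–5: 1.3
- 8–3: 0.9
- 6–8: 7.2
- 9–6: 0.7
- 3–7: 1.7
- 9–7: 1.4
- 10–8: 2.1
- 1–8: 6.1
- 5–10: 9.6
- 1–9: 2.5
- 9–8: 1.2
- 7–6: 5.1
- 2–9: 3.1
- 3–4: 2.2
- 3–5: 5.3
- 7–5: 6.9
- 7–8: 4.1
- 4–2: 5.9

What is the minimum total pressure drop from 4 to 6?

Running Dijkstra from 4:
4: 0
3: 2.2  (via 4)
8: 3.1  (via 3)
7: 3.9  (via 3)
9: 4.3  (via 8)
6: 5  (via 9)
Shortest route: 4–3–8–9–6 = 5 kPa.

5 kPa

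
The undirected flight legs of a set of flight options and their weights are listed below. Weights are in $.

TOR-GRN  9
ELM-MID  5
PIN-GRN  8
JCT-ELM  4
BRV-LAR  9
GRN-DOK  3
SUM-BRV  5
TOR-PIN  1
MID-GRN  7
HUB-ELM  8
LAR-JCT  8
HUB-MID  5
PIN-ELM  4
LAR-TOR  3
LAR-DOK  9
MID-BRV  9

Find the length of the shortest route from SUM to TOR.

Enumerating some paths:
SUM → BRV → LAR → TOR: 5+9+3 = 17
SUM → BRV → MID → ELM → PIN → TOR: 5+9+5+4+1 = 24
Cheapest is SUM → BRV → LAR → TOR at $17.

$17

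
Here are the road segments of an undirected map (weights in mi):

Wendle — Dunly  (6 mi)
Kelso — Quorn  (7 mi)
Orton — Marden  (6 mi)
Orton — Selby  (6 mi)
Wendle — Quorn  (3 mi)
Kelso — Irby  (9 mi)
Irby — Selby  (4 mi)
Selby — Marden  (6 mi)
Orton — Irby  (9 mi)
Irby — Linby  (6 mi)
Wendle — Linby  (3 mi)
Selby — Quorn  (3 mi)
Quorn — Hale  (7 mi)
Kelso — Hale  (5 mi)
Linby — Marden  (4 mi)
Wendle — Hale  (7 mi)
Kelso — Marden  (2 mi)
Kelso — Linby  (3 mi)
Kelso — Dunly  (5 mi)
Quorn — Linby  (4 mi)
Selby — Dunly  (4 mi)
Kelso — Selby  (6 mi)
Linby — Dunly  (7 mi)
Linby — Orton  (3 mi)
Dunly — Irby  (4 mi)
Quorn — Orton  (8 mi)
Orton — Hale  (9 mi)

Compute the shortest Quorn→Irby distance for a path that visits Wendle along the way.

Best Quorn to Wendle: Quorn–Wendle costing 3
Shortest Wendle→Irby: Wendle–Linby–Irby = 9
Total via Wendle: 3 + 9 = 12 mi.

12 mi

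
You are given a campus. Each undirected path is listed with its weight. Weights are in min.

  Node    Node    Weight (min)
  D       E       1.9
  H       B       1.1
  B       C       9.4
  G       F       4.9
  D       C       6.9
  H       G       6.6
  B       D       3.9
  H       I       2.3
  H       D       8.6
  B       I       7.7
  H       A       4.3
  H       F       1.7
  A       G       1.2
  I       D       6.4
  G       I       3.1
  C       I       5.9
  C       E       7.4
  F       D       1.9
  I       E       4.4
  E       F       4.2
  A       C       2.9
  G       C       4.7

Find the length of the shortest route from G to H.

Settle nodes by increasing distance from G:
G: 0
A: 1.2  (via G)
I: 3.1  (via G)
C: 4.1  (via A)
F: 4.9  (via G)
H: 5.4  (via I)
Shortest route: G → I → H = 5.4 min.

5.4 min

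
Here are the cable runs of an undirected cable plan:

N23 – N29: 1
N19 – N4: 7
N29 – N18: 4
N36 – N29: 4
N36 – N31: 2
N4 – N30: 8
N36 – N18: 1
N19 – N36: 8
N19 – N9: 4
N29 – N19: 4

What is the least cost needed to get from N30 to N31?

Candidate routes:
N30 → N4 → N19 → N29 → N18 → N36 → N31: 8+7+4+4+1+2 = 26
N30 → N4 → N19 → N36 → N31: 8+7+8+2 = 25
The minimum is 25 via N30 → N4 → N19 → N36 → N31.

25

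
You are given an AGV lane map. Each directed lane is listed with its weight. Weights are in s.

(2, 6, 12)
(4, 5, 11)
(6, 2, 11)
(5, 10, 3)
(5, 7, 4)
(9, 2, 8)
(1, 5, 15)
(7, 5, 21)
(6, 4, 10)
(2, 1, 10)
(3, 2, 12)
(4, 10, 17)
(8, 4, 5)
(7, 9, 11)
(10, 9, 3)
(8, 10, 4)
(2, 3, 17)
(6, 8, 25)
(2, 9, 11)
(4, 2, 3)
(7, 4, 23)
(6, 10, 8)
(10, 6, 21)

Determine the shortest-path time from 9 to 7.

37 s

Running Dijkstra from 9:
9: 0
2: 8  (via 9)
1: 18  (via 2)
6: 20  (via 2)
3: 25  (via 2)
10: 28  (via 6)
4: 30  (via 6)
5: 33  (via 1)
7: 37  (via 5)
Shortest route: 9–2–1–5–7 = 37 s.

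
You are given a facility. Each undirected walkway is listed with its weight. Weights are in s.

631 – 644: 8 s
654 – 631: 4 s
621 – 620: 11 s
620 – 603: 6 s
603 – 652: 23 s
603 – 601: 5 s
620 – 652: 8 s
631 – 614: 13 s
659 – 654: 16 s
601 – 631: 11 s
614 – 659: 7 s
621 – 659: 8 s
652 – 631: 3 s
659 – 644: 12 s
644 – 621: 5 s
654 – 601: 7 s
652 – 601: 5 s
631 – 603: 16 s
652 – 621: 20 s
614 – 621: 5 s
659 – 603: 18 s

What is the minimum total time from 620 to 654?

Shortest distances from 620:
620: 0
603: 6  (via 620)
652: 8  (via 620)
621: 11  (via 620)
631: 11  (via 652)
601: 11  (via 603)
654: 15  (via 631)
Shortest route: 620 → 652 → 631 → 654 = 15 s.

15 s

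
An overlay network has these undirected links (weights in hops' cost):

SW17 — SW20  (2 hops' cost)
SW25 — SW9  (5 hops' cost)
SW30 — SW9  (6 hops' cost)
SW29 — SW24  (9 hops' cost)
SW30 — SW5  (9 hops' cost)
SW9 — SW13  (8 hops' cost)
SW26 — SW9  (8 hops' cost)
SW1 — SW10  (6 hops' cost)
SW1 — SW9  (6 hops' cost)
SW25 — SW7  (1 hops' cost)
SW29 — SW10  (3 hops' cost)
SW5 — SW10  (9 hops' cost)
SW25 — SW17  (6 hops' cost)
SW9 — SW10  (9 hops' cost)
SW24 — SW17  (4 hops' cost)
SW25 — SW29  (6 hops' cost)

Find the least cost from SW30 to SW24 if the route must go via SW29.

Best SW30 to SW29: SW30–SW9–SW25–SW29 costing 17
Shortest SW29→SW24: SW29–SW24 = 9
Total via SW29: 17 + 9 = 26 hops' cost.

26 hops' cost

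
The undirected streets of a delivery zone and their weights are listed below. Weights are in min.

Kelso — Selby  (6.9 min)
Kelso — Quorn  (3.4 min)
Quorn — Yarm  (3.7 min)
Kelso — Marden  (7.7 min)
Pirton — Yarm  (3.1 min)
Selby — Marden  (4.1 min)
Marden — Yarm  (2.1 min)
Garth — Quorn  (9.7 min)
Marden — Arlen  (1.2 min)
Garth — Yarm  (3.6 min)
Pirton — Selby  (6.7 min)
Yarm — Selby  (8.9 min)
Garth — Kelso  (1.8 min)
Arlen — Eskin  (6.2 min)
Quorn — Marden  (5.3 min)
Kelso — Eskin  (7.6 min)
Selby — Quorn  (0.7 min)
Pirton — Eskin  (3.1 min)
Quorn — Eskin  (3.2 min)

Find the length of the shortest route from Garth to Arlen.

Candidate routes:
Garth → Kelso → Marden → Arlen: 1.8+7.7+1.2 = 10.7
Garth → Kelso → Quorn → Marden → Arlen: 1.8+3.4+5.3+1.2 = 11.7
Garth → Yarm → Marden → Arlen: 3.6+2.1+1.2 = 6.9
Garth → Kelso → Quorn → Selby → Marden → Arlen: 1.8+3.4+0.7+4.1+1.2 = 11.2
The minimum is 6.9 min via Garth → Yarm → Marden → Arlen.

6.9 min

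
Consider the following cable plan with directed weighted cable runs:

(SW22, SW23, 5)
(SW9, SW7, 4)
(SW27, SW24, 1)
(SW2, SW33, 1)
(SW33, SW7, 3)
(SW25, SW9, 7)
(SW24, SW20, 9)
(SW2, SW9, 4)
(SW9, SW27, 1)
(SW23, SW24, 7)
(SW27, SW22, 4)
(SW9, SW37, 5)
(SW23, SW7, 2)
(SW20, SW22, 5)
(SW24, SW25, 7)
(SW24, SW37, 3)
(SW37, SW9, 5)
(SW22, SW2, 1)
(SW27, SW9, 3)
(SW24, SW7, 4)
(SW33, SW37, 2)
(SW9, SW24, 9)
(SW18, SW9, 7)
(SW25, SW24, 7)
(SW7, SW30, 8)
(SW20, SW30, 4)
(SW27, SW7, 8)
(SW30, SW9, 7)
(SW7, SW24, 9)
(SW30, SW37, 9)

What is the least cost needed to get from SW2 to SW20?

15

Settle nodes by increasing distance from SW2:
SW2: 0
SW33: 1  (via SW2)
SW37: 3  (via SW33)
SW7: 4  (via SW33)
SW9: 4  (via SW2)
SW27: 5  (via SW9)
SW24: 6  (via SW27)
SW22: 9  (via SW27)
SW30: 12  (via SW7)
SW25: 13  (via SW24)
SW23: 14  (via SW22)
SW20: 15  (via SW24)
Shortest route: SW2–SW9–SW27–SW24–SW20 = 15.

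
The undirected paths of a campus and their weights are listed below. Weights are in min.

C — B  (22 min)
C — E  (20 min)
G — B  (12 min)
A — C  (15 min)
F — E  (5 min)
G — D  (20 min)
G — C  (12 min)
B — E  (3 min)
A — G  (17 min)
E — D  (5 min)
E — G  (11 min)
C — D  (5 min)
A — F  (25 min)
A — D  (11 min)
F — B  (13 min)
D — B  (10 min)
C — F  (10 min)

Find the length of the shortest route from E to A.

Enumerating some paths:
E–D–A: 5+11 = 16
E–B–D–A: 3+10+11 = 24
E–D–C–A: 5+5+15 = 25
The minimum is 16 min via E–D–A.

16 min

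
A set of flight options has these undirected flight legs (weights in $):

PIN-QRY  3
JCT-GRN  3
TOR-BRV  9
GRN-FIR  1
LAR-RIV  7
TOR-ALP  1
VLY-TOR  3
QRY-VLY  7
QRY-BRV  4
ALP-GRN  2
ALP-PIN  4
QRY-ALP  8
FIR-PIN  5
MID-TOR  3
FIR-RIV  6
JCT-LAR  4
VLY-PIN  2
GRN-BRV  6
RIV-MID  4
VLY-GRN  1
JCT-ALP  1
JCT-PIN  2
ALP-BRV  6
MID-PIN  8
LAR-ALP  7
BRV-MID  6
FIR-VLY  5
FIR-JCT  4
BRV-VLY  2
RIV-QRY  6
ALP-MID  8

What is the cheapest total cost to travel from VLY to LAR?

$8

Compare a few routes:
VLY - TOR - ALP - JCT - LAR: 3+1+1+4 = 9
VLY - GRN - JCT - LAR: 1+3+4 = 8
The minimum is $8 via VLY - GRN - JCT - LAR.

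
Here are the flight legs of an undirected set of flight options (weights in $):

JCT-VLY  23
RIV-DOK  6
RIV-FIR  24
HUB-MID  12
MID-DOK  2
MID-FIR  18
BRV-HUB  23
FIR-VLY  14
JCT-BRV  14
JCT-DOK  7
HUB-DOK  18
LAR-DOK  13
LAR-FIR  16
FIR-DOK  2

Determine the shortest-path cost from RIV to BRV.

Enumerating some paths:
RIV - DOK - JCT - BRV: 6+7+14 = 27
RIV - DOK - HUB - BRV: 6+18+23 = 47
RIV - FIR - DOK - JCT - BRV: 24+2+7+14 = 47
RIV - DOK - MID - HUB - BRV: 6+2+12+23 = 43
Cheapest is RIV - DOK - JCT - BRV at $27.

$27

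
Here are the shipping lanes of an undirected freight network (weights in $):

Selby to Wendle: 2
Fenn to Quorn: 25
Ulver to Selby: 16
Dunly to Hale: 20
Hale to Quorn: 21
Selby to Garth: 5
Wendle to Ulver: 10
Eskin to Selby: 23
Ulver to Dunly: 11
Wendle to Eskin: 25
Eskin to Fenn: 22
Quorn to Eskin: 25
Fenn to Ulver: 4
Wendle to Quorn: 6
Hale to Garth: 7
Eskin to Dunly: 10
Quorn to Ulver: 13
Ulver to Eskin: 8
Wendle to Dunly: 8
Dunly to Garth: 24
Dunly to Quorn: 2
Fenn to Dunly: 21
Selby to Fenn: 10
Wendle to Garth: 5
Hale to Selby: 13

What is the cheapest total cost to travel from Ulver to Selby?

$12

Enumerating some paths:
Ulver - Wendle - Garth - Selby: 10+5+5 = 20
Ulver - Wendle - Selby: 10+2 = 12
Ulver - Fenn - Selby: 4+10 = 14
Ulver - Selby: 16 = 16
Cheapest is Ulver - Wendle - Selby at $12.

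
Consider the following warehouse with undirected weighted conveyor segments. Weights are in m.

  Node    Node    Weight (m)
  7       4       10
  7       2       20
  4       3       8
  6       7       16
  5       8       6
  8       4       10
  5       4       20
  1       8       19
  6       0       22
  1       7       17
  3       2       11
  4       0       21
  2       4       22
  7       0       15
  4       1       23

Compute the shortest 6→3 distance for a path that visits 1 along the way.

Best 6 to 1: 6–7–1 costing 33
Shortest 1→3: 1–4–3 = 31
Total via 1: 33 + 31 = 64 m.

64 m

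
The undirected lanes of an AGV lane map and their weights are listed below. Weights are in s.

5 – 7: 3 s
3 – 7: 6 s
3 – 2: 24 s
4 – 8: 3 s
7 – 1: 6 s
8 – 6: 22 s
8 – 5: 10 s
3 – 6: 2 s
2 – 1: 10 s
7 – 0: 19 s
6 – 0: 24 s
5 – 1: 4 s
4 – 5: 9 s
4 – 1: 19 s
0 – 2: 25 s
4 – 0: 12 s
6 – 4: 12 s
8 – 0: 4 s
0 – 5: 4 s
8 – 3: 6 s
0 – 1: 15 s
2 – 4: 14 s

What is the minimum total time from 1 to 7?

Settle nodes by increasing distance from 1:
1: 0
5: 4  (via 1)
7: 6  (via 1)
Shortest route: 1–7 = 6 s.

6 s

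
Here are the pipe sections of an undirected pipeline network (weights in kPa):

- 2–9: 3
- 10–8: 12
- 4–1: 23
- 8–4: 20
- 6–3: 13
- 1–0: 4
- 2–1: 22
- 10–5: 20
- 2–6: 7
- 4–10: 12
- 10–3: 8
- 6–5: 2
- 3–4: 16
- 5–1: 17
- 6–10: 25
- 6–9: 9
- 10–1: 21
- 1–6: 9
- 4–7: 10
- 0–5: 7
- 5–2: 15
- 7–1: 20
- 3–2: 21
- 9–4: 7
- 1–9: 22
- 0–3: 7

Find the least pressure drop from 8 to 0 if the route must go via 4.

43 kPa

Shortest 8→4: 8 → 4 = 20
Shortest 4→0: 4 → 3 → 0 = 23
Total via 4: 20 + 23 = 43 kPa.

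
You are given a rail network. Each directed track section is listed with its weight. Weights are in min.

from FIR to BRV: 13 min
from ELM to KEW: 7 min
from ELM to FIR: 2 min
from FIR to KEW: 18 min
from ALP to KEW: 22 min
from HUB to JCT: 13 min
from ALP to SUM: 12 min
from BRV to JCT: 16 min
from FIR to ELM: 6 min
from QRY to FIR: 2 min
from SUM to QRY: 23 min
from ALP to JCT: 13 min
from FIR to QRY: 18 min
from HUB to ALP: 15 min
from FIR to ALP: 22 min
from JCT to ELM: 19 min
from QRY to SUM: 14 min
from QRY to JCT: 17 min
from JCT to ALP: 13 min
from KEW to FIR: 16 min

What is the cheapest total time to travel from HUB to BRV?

Compare a few routes:
HUB–ALP–JCT–ELM–FIR–BRV: 15+13+19+2+13 = 62
HUB–JCT–ELM–FIR–BRV: 13+19+2+13 = 47
Cheapest is HUB–JCT–ELM–FIR–BRV at 47 min.

47 min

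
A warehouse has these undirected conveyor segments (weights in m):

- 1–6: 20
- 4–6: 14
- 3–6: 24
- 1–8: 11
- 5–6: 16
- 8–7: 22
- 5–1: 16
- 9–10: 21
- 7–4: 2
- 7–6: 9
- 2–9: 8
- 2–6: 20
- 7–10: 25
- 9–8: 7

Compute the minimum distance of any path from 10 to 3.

58 m

Enumerating some paths:
10 → 9 → 2 → 6 → 3: 21+8+20+24 = 73
10 → 7 → 4 → 6 → 3: 25+2+14+24 = 65
10 → 9 → 8 → 1 → 6 → 3: 21+7+11+20+24 = 83
10 → 7 → 6 → 3: 25+9+24 = 58
Cheapest is 10 → 7 → 6 → 3 at 58 m.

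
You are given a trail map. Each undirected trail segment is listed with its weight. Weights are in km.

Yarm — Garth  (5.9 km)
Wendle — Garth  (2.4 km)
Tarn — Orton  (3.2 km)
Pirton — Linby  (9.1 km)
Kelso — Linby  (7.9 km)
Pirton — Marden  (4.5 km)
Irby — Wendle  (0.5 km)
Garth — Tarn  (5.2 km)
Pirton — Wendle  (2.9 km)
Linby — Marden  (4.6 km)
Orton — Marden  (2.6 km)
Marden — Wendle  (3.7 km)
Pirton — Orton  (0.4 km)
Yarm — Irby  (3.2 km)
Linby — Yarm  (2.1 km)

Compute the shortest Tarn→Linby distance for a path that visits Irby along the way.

Best Tarn to Irby: Tarn → Orton → Pirton → Wendle → Irby costing 7
Shortest Irby→Linby: Irby → Yarm → Linby = 5.3
Total via Irby: 7 + 5.3 = 12.3 km.

12.3 km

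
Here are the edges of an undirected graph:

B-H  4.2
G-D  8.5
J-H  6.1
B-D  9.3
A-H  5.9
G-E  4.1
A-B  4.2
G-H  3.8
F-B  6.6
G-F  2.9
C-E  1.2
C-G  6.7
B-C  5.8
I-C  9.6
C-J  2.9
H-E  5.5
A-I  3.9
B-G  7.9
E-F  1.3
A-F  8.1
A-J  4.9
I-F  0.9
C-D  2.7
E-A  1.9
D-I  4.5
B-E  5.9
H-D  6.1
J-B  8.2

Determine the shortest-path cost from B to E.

Candidate routes:
B–A–E: 4.2+1.9 = 6.1
B–E: 5.9 = 5.9
B–C–E: 5.8+1.2 = 7
B–F–E: 6.6+1.3 = 7.9
Cheapest is B–E at 5.9.

5.9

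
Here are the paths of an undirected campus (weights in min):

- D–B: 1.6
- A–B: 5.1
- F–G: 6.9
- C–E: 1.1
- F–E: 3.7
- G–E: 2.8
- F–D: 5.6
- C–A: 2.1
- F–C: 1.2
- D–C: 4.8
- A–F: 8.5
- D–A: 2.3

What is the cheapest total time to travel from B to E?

Candidate routes:
B - D - F - C - E: 1.6+5.6+1.2+1.1 = 9.5
B - A - C - E: 5.1+2.1+1.1 = 8.3
B - D - C - E: 1.6+4.8+1.1 = 7.5
B - D - A - C - E: 1.6+2.3+2.1+1.1 = 7.1
The minimum is 7.1 min via B - D - A - C - E.

7.1 min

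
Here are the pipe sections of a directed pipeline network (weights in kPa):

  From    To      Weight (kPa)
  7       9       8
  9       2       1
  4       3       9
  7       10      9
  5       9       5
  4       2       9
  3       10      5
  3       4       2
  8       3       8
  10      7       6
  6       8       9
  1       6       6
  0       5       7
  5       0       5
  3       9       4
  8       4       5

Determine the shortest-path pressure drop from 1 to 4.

20 kPa

Running Dijkstra from 1:
1: 0
6: 6  (via 1)
8: 15  (via 6)
4: 20  (via 8)
Shortest route: 1–6–8–4 = 20 kPa.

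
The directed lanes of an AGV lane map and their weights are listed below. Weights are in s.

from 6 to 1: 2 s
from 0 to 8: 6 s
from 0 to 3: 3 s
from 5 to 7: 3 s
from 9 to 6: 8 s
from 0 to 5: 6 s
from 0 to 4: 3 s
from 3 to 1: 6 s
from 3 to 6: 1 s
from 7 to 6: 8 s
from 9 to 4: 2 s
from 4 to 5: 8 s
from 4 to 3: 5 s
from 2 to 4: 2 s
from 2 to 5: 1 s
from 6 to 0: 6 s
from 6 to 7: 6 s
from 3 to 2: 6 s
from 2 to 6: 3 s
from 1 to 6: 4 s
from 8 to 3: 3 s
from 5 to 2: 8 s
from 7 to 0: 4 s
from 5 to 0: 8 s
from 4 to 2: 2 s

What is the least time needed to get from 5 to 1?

13 s

Compare a few routes:
5 - 0 - 3 - 6 - 1: 8+3+1+2 = 14
5 - 7 - 6 - 1: 3+8+2 = 13
5 - 7 - 0 - 3 - 1: 3+4+3+6 = 16
Cheapest is 5 - 7 - 6 - 1 at 13 s.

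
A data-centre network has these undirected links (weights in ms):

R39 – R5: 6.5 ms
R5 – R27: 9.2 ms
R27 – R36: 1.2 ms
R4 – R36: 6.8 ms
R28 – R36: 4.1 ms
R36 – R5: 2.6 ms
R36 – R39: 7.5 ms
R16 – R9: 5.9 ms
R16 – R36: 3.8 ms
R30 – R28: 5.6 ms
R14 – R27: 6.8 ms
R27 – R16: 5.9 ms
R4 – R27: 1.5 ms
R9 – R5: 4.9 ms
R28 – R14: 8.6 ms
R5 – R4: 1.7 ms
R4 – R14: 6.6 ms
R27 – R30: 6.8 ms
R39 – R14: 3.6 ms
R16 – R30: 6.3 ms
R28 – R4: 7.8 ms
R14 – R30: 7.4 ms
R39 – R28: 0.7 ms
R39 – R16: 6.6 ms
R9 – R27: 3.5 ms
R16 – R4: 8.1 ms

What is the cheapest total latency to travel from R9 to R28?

8.8 ms

Candidate routes:
R9–R5–R36–R28: 4.9+2.6+4.1 = 11.6
R9–R5–R39–R28: 4.9+6.5+0.7 = 12.1
R9–R27–R36–R28: 3.5+1.2+4.1 = 8.8
Cheapest is R9–R27–R36–R28 at 8.8 ms.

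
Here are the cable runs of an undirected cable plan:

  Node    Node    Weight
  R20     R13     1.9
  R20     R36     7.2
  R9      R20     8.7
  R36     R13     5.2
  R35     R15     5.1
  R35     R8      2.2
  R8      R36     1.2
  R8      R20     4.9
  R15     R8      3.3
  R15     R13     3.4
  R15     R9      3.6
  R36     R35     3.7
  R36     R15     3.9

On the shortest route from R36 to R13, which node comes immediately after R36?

R13

Candidate routes:
R36–R8–R20–R13: 1.2+4.9+1.9 = 8
R36–R15–R13: 3.9+3.4 = 7.3
R36–R8–R15–R13: 1.2+3.3+3.4 = 7.9
R36–R13: 5.2 = 5.2
Cheapest is R36–R13 at 5.2.
So from R36 the first move is to R13.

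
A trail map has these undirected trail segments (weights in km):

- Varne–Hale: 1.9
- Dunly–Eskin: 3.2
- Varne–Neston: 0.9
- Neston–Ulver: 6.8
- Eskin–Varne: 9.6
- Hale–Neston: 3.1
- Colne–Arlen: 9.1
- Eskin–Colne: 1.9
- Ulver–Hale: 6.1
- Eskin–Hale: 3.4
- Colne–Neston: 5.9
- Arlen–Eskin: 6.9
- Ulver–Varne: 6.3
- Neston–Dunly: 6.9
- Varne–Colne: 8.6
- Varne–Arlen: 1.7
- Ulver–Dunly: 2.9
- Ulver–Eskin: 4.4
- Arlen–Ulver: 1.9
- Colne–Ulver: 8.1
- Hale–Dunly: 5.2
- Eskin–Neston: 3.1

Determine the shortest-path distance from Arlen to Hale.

Enumerating some paths:
Arlen → Varne → Neston → Hale: 1.7+0.9+3.1 = 5.7
Arlen → Varne → Hale: 1.7+1.9 = 3.6
The minimum is 3.6 km via Arlen → Varne → Hale.

3.6 km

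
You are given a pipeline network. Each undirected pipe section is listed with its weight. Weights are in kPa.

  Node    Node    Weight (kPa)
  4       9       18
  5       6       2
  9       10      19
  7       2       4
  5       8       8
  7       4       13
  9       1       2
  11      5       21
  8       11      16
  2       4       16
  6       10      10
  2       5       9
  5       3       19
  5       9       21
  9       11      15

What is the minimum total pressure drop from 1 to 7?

Settle nodes by increasing distance from 1:
1: 0
9: 2  (via 1)
11: 17  (via 9)
4: 20  (via 9)
10: 21  (via 9)
5: 23  (via 9)
6: 25  (via 5)
8: 31  (via 5)
2: 32  (via 5)
7: 33  (via 4)
Shortest route: 1 → 9 → 4 → 7 = 33 kPa.

33 kPa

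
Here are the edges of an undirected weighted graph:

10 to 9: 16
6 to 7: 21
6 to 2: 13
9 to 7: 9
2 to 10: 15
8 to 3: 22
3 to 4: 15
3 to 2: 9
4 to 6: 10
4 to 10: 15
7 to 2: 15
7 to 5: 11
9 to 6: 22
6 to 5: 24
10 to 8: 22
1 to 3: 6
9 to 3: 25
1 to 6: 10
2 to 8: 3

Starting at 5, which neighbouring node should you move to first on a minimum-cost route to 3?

Candidate routes:
5 → 7 → 9 → 3: 11+9+25 = 45
5 → 7 → 2 → 3: 11+15+9 = 35
5 → 6 → 2 → 3: 24+13+9 = 46
5 → 6 → 1 → 3: 24+10+6 = 40
Cheapest is 5 → 7 → 2 → 3 at 35.
So from 5 the first move is to 7.

7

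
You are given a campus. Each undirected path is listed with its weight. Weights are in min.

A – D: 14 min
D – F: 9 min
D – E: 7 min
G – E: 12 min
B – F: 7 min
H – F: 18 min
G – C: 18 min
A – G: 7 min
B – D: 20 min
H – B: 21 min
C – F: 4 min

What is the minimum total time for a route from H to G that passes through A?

Best H to A: H → F → D → A costing 41
Best A to G: A → G costing 7
Total via A: 41 + 7 = 48 min.

48 min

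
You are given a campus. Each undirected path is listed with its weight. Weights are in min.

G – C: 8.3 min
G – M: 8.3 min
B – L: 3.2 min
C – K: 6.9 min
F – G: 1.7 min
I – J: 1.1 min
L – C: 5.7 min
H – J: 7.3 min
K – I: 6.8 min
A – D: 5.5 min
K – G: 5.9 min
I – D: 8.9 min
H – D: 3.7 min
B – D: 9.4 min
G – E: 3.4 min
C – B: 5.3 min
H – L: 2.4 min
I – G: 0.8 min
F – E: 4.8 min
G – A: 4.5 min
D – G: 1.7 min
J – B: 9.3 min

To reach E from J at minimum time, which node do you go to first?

Candidate routes:
J → I → G → E: 1.1+0.8+3.4 = 5.3
J → I → G → F → E: 1.1+0.8+1.7+4.8 = 8.4
Cheapest is J → I → G → E at 5.3 min.
So from J the first move is to I.

I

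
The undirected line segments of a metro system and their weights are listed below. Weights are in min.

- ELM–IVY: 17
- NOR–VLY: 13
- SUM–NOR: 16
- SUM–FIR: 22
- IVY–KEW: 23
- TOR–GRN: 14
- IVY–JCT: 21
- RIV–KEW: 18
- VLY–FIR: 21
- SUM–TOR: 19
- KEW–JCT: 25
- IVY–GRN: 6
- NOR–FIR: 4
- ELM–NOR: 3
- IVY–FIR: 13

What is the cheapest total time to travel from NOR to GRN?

23 min

Settle nodes by increasing distance from NOR:
NOR: 0
ELM: 3  (via NOR)
FIR: 4  (via NOR)
VLY: 13  (via NOR)
SUM: 16  (via NOR)
IVY: 17  (via FIR)
GRN: 23  (via IVY)
Shortest route: NOR → FIR → IVY → GRN = 23 min.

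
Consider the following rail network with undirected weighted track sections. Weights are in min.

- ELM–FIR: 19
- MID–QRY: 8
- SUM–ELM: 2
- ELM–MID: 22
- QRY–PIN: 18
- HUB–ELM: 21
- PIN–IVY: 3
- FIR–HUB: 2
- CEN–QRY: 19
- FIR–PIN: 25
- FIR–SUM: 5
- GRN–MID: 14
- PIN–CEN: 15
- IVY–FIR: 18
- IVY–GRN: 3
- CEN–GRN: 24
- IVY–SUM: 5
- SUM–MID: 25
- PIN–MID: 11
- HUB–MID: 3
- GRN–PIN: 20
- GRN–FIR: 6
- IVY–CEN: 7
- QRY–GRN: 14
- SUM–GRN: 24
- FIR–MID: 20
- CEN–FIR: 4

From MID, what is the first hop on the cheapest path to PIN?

Candidate routes:
MID - PIN: 11 = 11
MID - HUB - FIR - GRN - IVY - PIN: 3+2+6+3+3 = 17
Cheapest is MID - PIN at 11 min.
So from MID the first move is to PIN.

PIN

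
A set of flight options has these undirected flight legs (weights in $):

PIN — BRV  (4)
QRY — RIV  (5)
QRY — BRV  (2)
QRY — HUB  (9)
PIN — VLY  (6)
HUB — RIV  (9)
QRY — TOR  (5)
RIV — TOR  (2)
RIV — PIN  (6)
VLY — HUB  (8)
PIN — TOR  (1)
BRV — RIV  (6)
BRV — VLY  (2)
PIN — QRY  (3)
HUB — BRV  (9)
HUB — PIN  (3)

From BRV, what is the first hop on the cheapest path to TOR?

Candidate routes:
BRV–QRY–PIN–TOR: 2+3+1 = 6
BRV–QRY–TOR: 2+5 = 7
BRV–PIN–TOR: 4+1 = 5
Cheapest is BRV–PIN–TOR at $5.
So from BRV the first move is to PIN.

PIN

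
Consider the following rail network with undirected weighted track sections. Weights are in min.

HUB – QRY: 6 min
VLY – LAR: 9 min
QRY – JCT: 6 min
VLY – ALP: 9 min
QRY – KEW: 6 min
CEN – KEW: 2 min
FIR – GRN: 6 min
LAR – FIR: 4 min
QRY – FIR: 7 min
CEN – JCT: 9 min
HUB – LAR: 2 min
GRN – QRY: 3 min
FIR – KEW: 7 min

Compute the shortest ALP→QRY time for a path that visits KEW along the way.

35 min

Shortest ALP→KEW: ALP–VLY–LAR–FIR–KEW = 29
Best KEW to QRY: KEW–QRY costing 6
Total via KEW: 29 + 6 = 35 min.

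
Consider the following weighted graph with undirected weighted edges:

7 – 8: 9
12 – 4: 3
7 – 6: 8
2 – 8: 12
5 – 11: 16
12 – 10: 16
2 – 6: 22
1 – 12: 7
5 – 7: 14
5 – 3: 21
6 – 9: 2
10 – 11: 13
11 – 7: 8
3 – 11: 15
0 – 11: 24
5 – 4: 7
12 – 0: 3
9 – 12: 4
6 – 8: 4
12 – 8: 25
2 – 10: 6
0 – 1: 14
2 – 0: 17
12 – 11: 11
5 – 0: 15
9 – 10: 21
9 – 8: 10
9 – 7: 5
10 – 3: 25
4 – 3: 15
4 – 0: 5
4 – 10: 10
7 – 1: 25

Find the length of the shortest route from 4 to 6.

Running Dijkstra from 4:
4: 0
12: 3  (via 4)
0: 5  (via 4)
5: 7  (via 4)
9: 7  (via 12)
6: 9  (via 9)
Shortest route: 4–12–9–6 = 9.

9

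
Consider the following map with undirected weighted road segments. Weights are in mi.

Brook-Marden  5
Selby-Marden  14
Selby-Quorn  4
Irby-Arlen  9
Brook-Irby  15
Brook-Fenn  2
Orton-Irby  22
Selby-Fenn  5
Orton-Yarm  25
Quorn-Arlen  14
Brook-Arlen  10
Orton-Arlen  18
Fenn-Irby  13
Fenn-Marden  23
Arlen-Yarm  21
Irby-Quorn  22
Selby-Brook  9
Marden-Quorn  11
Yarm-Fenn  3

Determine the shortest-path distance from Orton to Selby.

Running Dijkstra from Orton:
Orton: 0
Arlen: 18  (via Orton)
Irby: 22  (via Orton)
Yarm: 25  (via Orton)
Fenn: 28  (via Yarm)
Brook: 28  (via Arlen)
Quorn: 32  (via Arlen)
Marden: 33  (via Brook)
Selby: 33  (via Fenn)
Shortest route: Orton–Yarm–Fenn–Selby = 33 mi.

33 mi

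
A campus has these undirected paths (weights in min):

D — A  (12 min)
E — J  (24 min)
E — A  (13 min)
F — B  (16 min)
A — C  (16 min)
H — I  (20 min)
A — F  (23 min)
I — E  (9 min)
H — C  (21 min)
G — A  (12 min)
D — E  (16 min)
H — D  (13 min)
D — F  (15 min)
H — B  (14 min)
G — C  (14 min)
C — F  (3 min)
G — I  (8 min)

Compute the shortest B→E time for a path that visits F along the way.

Shortest B→F: B → F = 16
Best F to E: F → D → E costing 31
Total via F: 16 + 31 = 47 min.

47 min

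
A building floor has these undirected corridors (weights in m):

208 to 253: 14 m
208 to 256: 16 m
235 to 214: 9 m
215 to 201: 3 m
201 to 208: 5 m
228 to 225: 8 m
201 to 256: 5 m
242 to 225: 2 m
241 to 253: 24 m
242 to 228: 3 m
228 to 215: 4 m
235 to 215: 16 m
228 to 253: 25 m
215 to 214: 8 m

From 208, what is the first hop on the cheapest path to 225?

Compare a few routes:
208 - 201 - 215 - 228 - 242 - 225: 5+3+4+3+2 = 17
208 - 201 - 215 - 228 - 225: 5+3+4+8 = 20
Cheapest is 208 - 201 - 215 - 228 - 242 - 225 at 17 m.
So from 208 the first move is to 201.

201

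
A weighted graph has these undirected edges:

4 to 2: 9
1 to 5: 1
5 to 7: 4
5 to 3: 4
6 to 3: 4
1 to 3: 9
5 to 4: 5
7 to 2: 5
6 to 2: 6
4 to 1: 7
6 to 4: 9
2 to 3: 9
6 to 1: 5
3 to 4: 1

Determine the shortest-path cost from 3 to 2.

Enumerating some paths:
3 - 2: 9 = 9
3 - 4 - 2: 1+9 = 10
3 - 6 - 2: 4+6 = 10
Cheapest is 3 - 2 at 9.

9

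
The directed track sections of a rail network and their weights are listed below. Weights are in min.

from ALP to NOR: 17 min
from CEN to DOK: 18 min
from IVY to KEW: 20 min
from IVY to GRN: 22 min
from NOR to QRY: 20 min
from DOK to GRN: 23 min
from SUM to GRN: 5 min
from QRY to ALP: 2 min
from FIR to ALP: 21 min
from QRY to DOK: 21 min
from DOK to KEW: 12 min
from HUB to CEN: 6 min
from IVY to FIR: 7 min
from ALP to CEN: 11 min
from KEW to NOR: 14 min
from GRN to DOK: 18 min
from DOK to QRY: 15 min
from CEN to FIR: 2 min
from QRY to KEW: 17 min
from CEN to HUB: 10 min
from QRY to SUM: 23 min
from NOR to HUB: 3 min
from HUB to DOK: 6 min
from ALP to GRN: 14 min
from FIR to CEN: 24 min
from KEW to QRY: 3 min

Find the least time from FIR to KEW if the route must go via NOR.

Shortest FIR→NOR: FIR–ALP–NOR = 38
Best NOR to KEW: NOR–HUB–DOK–KEW costing 21
Total via NOR: 38 + 21 = 59 min.

59 min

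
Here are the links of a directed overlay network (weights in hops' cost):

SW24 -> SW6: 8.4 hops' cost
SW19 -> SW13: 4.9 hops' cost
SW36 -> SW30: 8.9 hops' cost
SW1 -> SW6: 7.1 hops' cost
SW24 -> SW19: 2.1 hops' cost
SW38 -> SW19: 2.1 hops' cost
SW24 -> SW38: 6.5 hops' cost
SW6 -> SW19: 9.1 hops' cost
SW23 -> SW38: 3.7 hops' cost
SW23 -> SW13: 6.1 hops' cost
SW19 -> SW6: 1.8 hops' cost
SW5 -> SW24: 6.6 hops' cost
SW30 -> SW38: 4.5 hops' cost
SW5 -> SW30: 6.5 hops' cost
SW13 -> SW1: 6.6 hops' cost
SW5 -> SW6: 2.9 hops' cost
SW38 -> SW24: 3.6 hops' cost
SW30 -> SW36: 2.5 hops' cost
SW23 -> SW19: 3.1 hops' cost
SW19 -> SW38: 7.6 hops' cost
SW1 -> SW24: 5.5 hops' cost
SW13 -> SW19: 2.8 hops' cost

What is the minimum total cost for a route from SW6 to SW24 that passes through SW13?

26.1 hops' cost

Shortest SW6→SW13: SW6–SW19–SW13 = 14
Shortest SW13→SW24: SW13–SW1–SW24 = 12.1
Total via SW13: 14 + 12.1 = 26.1 hops' cost.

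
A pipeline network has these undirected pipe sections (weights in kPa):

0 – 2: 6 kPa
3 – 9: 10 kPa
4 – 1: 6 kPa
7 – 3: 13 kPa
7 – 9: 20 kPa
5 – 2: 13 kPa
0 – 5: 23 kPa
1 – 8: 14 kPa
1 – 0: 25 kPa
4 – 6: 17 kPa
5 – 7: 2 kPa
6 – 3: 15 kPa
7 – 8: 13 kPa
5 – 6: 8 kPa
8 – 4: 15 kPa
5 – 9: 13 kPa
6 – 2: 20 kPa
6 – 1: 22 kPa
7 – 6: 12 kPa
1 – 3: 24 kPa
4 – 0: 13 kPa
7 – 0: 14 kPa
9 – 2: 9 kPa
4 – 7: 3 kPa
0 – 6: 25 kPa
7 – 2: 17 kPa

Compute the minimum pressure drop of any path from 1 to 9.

Compare a few routes:
1 → 4 → 7 → 9: 6+3+20 = 29
1 → 4 → 7 → 5 → 9: 6+3+2+13 = 24
1 → 4 → 7 → 3 → 9: 6+3+13+10 = 32
Cheapest is 1 → 4 → 7 → 5 → 9 at 24 kPa.

24 kPa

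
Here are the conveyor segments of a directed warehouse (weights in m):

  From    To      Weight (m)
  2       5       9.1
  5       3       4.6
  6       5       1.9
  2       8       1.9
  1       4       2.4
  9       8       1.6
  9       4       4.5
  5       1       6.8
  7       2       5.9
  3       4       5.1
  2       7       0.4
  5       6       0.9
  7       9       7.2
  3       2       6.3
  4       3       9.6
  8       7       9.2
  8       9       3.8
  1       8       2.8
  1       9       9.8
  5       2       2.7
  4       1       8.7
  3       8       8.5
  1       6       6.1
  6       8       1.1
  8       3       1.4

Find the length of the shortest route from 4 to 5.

Candidate routes:
4 → 3 → 2 → 5: 9.6+6.3+9.1 = 25
4 → 1 → 8 → 3 → 2 → 5: 8.7+2.8+1.4+6.3+9.1 = 28.3
4 → 1 → 6 → 8 → 3 → 2 → 5: 8.7+6.1+1.1+1.4+6.3+9.1 = 32.7
4 → 1 → 6 → 5: 8.7+6.1+1.9 = 16.7
Cheapest is 4 → 1 → 6 → 5 at 16.7 m.

16.7 m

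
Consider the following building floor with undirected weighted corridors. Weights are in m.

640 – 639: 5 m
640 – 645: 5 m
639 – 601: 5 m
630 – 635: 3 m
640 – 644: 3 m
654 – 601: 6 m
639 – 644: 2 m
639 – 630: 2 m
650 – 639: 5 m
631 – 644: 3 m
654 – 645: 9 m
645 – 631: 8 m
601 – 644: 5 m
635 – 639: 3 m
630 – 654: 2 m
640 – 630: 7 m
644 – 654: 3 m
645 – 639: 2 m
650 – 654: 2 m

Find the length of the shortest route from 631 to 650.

8 m

Running Dijkstra from 631:
631: 0
644: 3  (via 631)
639: 5  (via 644)
654: 6  (via 644)
640: 6  (via 644)
630: 7  (via 639)
645: 7  (via 639)
650: 8  (via 654)
Shortest route: 631–644–654–650 = 8 m.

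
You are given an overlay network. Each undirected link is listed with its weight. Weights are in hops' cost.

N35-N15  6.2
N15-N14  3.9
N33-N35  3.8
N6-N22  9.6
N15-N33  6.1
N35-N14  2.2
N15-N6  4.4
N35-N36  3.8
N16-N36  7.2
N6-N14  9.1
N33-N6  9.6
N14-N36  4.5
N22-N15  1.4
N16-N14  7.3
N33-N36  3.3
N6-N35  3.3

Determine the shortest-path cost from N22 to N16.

Enumerating some paths:
N22 → N15 → N14 → N36 → N16: 1.4+3.9+4.5+7.2 = 17
N22 → N15 → N14 → N16: 1.4+3.9+7.3 = 12.6
Cheapest is N22 → N15 → N14 → N16 at 12.6 hops' cost.

12.6 hops' cost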